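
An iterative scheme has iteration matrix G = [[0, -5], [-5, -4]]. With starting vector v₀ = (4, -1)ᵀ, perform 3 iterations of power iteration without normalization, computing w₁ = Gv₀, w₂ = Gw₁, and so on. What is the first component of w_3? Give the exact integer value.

-195

w1 = Gv₀ = (5, -16)
w2 = Gw1 = (80, 39)
w3 = Gw2 = (-195, -556)
The requested component of w3 is -195.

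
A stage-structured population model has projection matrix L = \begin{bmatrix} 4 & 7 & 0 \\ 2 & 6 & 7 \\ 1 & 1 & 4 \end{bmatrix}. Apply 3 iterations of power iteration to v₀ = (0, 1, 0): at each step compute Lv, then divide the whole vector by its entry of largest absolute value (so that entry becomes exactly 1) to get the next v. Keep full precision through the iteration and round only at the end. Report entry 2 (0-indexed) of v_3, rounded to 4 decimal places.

Lv0 = (7.00000, 6.00000, 1.00000); divide by 7.00000 → v1 = (1.00000, 0.85714, 0.14286)
Lv1 = (10.00000, 8.14286, 2.42857); divide by 10.00000 → v2 = (1.00000, 0.81429, 0.24286)
Lv2 = (9.70000, 8.58571, 2.78571); divide by 9.70000 → v3 = (1.00000, 0.88513, 0.28719)
Requested entry of v3: 195/679 = 0.2872

0.2872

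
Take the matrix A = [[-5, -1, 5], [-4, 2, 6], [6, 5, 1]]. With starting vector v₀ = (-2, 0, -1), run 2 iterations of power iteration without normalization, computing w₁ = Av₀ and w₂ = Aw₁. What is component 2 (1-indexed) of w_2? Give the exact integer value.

w1 = Av₀ = (5, 2, -13)
w2 = Aw1 = (-92, -94, 27)
The requested component of w2 is -94.

-94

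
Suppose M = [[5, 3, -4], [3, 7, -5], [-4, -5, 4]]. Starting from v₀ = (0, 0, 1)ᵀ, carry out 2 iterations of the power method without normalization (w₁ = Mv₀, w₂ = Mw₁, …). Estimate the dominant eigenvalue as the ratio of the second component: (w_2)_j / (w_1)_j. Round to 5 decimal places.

w1 = Mv₀ = (-4, -5, 4)
w2 = Mw1 = (-51, -67, 57)
Ratio at component: -67 / -5 = 13.40000

13.40000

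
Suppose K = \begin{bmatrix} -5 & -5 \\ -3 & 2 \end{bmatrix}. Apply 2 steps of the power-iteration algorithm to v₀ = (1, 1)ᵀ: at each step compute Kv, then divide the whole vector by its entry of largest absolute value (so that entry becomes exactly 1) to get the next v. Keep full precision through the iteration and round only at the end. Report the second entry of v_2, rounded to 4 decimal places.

Kv0 = (-10.00000, -1.00000); divide by -10.00000 → v1 = (1.00000, 0.10000)
Kv1 = (-5.50000, -2.80000); divide by -5.50000 → v2 = (1.00000, 0.50909)
Requested entry of v2: 28/55 = 0.5091

0.5091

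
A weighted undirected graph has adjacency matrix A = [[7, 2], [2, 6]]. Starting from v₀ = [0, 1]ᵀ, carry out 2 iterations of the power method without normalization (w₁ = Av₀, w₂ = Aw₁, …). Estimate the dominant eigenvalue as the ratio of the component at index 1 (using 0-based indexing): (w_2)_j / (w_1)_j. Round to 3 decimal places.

w1 = Av₀ = (2, 6)
w2 = Aw1 = (26, 40)
Ratio at component: 40 / 6 = 6.667

6.667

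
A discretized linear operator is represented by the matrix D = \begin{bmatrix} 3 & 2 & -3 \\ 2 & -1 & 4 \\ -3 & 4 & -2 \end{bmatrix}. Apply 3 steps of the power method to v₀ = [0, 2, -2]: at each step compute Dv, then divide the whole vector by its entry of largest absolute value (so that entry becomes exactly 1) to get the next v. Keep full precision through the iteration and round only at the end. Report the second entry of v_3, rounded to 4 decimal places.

-0.8754

Dv0 = (10.00000, -10.00000, 12.00000); divide by 12.00000 → v1 = (0.83333, -0.83333, 1.00000)
Dv1 = (-2.16667, 6.50000, -7.83333); divide by -7.83333 → v2 = (0.27660, -0.82979, 1.00000)
Dv2 = (-3.82979, 5.38298, -6.14894); divide by -6.14894 → v3 = (0.62284, -0.87543, 1.00000)
Requested entry of v3: -506/578 = -0.8754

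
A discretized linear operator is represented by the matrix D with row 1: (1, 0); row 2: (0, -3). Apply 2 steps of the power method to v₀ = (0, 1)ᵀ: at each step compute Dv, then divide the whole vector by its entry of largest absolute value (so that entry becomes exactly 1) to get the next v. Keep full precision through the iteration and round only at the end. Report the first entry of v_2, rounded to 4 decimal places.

Dv0 = (0.00000, -3.00000); divide by -3.00000 → v1 = (0.00000, 1.00000)
Dv1 = (0.00000, -3.00000); divide by -3.00000 → v2 = (0.00000, 1.00000)
Requested entry of v2: 0/9 = 0.0000

0.0000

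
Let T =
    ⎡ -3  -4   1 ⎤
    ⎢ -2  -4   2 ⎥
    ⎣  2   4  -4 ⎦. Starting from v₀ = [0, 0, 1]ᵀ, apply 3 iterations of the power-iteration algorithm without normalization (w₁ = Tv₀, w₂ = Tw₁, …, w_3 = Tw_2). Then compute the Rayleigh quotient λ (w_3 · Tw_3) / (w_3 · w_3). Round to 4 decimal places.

λ ≈ -8.5080

w1 = Tv₀ = (1, 2, -4)
w2 = Tw1 = (-15, -18, 26)
w3 = Tw2 = (143, 154, -206)
Tw3 = (-1251, -1314, 1726)
w3·Tw3 = 143·(-1251) + 154·(-1314) + (-206)·1726 = -736805; w3·w3 = 143·143 + 154·154 + (-206)·(-206) = 86601
λ ≈ -736805/86601 = -8.5080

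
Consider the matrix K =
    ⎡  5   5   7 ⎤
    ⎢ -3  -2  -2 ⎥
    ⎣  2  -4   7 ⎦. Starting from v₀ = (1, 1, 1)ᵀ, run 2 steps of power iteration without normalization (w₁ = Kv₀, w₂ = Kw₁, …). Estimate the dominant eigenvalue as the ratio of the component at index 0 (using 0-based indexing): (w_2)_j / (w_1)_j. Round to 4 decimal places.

5.0000

w1 = Kv₀ = (5·1 + 5·1 + 7·1; (-3)·1 + (-2)·1 + (-2)·1; 2·1 + (-4)·1 + 7·1) = (17, -7, 5)
w2 = Kw1 = (5·17 + 5·(-7) + 7·5; (-3)·17 + (-2)·(-7) + (-2)·5; 2·17 + (-4)·(-7) + 7·5) = (85, -47, 97)
Ratio at component: 85 / 17 = 5.0000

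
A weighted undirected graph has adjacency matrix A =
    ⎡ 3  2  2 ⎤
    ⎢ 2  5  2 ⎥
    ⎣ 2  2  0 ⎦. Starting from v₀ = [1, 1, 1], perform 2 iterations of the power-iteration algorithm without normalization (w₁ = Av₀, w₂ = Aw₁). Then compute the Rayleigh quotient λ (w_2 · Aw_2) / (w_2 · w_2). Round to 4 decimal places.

w1 = Av₀ = (3·1 + 2·1 + 2·1; 2·1 + 5·1 + 2·1; 2·1 + 2·1 + 0·1) = (7, 9, 4)
w2 = Aw1 = (3·7 + 2·9 + 2·4; 2·7 + 5·9 + 2·4; 2·7 + 2·9 + 0·4) = (47, 67, 32)
Aw2 = (339, 493, 228)
w2·Aw2 = 47·339 + 67·493 + 32·228 = 56260; w2·w2 = 47·47 + 67·67 + 32·32 = 7722
λ ≈ 56260/7722 = 7.2857

7.2857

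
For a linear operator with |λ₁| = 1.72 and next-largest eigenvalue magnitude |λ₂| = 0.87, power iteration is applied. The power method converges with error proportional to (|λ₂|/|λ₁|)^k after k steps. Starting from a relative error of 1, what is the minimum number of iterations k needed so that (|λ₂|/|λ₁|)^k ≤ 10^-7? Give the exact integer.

24

|λ₂/λ₁| = 0.87/1.72 = 0.50581
Need k ≥ ln(10^-7) / ln(0.50581) = -16.1181 / -0.6816 ≈ 23.648
Smallest integer k satisfying the bound: 24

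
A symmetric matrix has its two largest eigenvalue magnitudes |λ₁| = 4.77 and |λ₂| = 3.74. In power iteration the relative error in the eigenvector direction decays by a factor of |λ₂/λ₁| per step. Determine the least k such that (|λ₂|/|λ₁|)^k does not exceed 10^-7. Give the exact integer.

|λ₂/λ₁| = 3.74/4.77 = 0.78407
Need k ≥ ln(10^-7) / ln(0.78407) = -16.1181 / -0.2433 ≈ 66.259
Smallest integer k satisfying the bound: 67

67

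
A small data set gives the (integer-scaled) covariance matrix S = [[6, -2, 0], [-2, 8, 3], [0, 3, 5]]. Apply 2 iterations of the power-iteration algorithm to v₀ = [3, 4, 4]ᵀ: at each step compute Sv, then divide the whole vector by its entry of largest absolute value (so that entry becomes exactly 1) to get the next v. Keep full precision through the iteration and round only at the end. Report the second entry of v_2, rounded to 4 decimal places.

Sv0 = (10.00000, 38.00000, 32.00000); divide by 38.00000 → v1 = (0.26316, 1.00000, 0.84211)
Sv1 = (-0.42105, 10.00000, 7.21053); divide by 10.00000 → v2 = (-0.04211, 1.00000, 0.72105)
Requested entry of v2: 380/380 = 1.0000

1.0000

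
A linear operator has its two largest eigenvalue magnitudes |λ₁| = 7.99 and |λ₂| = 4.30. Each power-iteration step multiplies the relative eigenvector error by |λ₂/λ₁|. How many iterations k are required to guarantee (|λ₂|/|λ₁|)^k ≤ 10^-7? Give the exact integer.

|λ₂/λ₁| = 4.30/7.99 = 0.53817
Need k ≥ ln(10^-7) / ln(0.53817) = -16.1181 / -0.6196 ≈ 26.015
Smallest integer k satisfying the bound: 27

27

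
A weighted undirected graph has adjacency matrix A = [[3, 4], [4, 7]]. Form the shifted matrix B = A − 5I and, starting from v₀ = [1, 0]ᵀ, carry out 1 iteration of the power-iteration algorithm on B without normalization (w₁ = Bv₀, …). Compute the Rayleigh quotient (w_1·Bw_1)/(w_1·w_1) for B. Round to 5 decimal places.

B = A − 5I has rows (-2, 4); (4, 2)
w1 = Bv₀ = (-2, 4)
Bw1 = (20, 0)
w1·Bw1 = -40; w1·w1 = 20; μ ≈ -40/20 = -2.00000

-2.00000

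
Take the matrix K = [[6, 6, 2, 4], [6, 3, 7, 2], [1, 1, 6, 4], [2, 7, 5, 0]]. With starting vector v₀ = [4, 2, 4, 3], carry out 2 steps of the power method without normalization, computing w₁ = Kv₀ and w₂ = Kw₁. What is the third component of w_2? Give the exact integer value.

w1 = Kv₀ = (56, 64, 42, 42)
w2 = Kw1 = (972, 906, 540, 770)
The requested component of w2 is 540.

540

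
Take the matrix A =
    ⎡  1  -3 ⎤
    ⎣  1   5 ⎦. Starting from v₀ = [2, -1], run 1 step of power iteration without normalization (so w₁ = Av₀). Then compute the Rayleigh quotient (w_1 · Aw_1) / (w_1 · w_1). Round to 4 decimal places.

2.9412

w1 = Av₀ = (5, -3)
Aw1 = (14, -10)
w1·Aw1 = 5·14 + (-3)·(-10) = 100; w1·w1 = 5·5 + (-3)·(-3) = 34
λ ≈ 100/34 = 2.9412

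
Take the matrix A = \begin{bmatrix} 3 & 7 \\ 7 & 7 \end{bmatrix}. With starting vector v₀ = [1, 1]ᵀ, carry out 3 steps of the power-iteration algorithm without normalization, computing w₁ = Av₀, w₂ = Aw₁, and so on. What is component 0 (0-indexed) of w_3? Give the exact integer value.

1560

w1 = Av₀ = (10, 14)
w2 = Aw1 = (128, 168)
w3 = Aw2 = (1560, 2072)
The requested component of w3 is 1560.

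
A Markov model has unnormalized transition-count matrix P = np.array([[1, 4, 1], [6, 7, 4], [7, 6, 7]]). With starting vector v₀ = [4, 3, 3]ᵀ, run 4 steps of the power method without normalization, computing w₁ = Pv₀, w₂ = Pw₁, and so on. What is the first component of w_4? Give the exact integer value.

w1 = Pv₀ = (1·4 + 4·3 + 1·3; 6·4 + 7·3 + 4·3; 7·4 + 6·3 + 7·3) = (19, 57, 67)
w2 = Pw1 = (1·19 + 4·57 + 1·67; 6·19 + 7·57 + 4·67; 7·19 + 6·57 + 7·67) = (314, 781, 944)
w3 = Pw2 = (4382, 11127, 13492)
w4 = Pw3 = (62382, 158149, 191880)
The requested component of w4 is 62382.

62382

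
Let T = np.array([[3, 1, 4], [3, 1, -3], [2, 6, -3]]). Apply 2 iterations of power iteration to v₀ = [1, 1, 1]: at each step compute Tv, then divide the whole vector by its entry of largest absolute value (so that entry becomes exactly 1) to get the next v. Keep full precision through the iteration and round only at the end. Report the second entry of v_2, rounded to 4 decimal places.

Tv0 = (8.00000, 1.00000, 5.00000); divide by 8.00000 → v1 = (1.00000, 0.12500, 0.62500)
Tv1 = (5.62500, 1.25000, 0.87500); divide by 5.62500 → v2 = (1.00000, 0.22222, 0.15556)
Requested entry of v2: 10/45 = 0.2222

0.2222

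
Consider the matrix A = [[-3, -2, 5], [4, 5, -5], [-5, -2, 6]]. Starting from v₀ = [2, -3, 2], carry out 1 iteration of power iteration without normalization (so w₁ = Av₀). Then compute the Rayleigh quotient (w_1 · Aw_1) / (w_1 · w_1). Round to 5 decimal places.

w1 = Av₀ = (10, -17, 8)
Aw1 = (44, -85, 32)
w1·Aw1 = 10·44 + (-17)·(-85) + 8·32 = 2141; w1·w1 = 10·10 + (-17)·(-17) + 8·8 = 453
λ ≈ 2141/453 = 4.72627

λ ≈ 4.72627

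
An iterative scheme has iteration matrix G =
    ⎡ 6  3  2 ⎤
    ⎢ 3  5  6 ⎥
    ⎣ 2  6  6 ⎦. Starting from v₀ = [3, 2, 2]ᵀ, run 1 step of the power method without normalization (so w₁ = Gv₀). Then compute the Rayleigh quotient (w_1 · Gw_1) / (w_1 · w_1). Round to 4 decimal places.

w1 = Gv₀ = (6·3 + 3·2 + 2·2; 3·3 + 5·2 + 6·2; 2·3 + 6·2 + 6·2) = (28, 31, 30)
Gw1 = (321, 419, 422)
w1·Gw1 = 28·321 + 31·419 + 30·422 = 34637; w1·w1 = 28·28 + 31·31 + 30·30 = 2645
λ ≈ 34637/2645 = 13.0953

13.0953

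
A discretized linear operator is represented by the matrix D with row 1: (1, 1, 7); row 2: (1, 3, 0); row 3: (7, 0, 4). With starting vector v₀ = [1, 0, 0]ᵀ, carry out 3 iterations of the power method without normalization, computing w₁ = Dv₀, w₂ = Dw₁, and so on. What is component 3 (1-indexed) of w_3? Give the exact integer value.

w1 = Dv₀ = (1·1 + 1·0 + 7·0; 1·1 + 3·0 + 0·0; 7·1 + 0·0 + 4·0) = (1, 1, 7)
w2 = Dw1 = (1·1 + 1·1 + 7·7; 1·1 + 3·1 + 0·7; 7·1 + 0·1 + 4·7) = (51, 4, 35)
w3 = Dw2 = (300, 63, 497)
The requested component of w3 is 497.

497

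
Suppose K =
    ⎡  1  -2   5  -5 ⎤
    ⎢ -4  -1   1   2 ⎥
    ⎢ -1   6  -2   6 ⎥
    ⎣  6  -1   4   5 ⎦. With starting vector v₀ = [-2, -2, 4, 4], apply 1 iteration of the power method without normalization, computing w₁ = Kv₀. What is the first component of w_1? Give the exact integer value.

2

w1 = Kv₀ = (1·(-2) + (-2)·(-2) + 5·4 + (-5)·4; (-4)·(-2) + (-1)·(-2) + 1·4 + 2·4; (-1)·(-2) + 6·(-2) + (-2)·4 + 6·4; 6·(-2) + (-1)·(-2) + 4·4 + 5·4) = (2, 22, 6, 26)
The requested component of w1 is 2.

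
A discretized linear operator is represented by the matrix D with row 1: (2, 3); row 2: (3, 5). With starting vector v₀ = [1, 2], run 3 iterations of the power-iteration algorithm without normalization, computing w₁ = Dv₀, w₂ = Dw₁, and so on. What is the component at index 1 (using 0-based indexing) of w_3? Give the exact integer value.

610

w1 = Dv₀ = (2·1 + 3·2; 3·1 + 5·2) = (8, 13)
w2 = Dw1 = (2·8 + 3·13; 3·8 + 5·13) = (55, 89)
w3 = Dw2 = (377, 610)
The requested component of w3 is 610.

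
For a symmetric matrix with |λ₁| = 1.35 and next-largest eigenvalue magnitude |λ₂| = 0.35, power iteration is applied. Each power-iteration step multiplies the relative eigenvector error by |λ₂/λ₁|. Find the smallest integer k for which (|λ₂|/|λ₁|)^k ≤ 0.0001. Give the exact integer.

|λ₂/λ₁| = 0.35/1.35 = 0.25926
Need k ≥ ln(0.0001) / ln(0.25926) = -9.2103 / -1.3499 ≈ 6.823
Smallest integer k satisfying the bound: 7

7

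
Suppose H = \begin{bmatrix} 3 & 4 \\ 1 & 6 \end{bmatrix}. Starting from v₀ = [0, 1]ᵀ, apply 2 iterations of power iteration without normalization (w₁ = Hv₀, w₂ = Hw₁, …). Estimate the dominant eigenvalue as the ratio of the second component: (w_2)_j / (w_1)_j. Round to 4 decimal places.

λ ≈ 6.6667

w1 = Hv₀ = (4, 6)
w2 = Hw1 = (36, 40)
Ratio at component: 40 / 6 = 6.6667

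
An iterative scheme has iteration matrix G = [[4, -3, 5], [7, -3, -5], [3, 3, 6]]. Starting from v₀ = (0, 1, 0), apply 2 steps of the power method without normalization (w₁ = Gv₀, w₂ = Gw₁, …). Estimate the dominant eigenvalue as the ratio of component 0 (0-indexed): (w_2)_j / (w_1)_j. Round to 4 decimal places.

λ ≈ -4.0000

w1 = Gv₀ = (4·0 + (-3)·1 + 5·0; 7·0 + (-3)·1 + (-5)·0; 3·0 + 3·1 + 6·0) = (-3, -3, 3)
w2 = Gw1 = (4·(-3) + (-3)·(-3) + 5·3; 7·(-3) + (-3)·(-3) + (-5)·3; 3·(-3) + 3·(-3) + 6·3) = (12, -27, 0)
Ratio at component: 12 / -3 = -4.0000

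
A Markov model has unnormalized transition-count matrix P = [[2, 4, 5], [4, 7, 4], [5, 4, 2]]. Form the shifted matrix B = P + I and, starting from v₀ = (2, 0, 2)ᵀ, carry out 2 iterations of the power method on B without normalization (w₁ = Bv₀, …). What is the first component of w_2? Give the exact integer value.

192

B = P + I has rows (3, 4, 5); (4, 8, 4); (5, 4, 3)
w1 = Bv₀ = (16, 16, 16)
w2 = Bw1 = (192, 256, 192)
Requested component of w2: 192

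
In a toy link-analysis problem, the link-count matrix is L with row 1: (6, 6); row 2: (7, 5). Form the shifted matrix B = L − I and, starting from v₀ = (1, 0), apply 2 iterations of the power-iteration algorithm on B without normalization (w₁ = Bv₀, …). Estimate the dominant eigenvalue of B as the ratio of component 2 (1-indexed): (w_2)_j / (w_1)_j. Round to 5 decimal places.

B = L − I has rows (5, 6); (7, 4)
w1 = Bv₀ = (5, 7)
w2 = Bw1 = (67, 63)
Ratio: 63/7 = 9.00000

9.00000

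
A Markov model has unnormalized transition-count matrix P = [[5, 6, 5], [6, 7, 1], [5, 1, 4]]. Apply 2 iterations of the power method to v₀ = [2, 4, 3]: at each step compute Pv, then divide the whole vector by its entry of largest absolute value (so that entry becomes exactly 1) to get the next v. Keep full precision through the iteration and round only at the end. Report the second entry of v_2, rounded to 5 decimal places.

0.98104

Pv0 = (49.000000, 43.000000, 26.000000); divide by 49.000000 → v1 = (1.000000, 0.877551, 0.530612)
Pv1 = (12.918367, 12.673469, 8.000000); divide by 12.918367 → v2 = (1.000000, 0.981043, 0.619273)
Requested entry of v2: 621/633 = 0.98104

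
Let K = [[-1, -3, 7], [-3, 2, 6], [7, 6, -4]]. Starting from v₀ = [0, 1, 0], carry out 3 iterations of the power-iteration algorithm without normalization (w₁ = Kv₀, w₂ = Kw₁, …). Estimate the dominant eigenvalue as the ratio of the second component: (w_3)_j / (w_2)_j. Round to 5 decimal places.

w1 = Kv₀ = ((-1)·0 + (-3)·1 + 7·0; (-3)·0 + 2·1 + 6·0; 7·0 + 6·1 + (-4)·0) = (-3, 2, 6)
w2 = Kw1 = ((-1)·(-3) + (-3)·2 + 7·6; (-3)·(-3) + 2·2 + 6·6; 7·(-3) + 6·2 + (-4)·6) = (39, 49, -33)
w3 = Kw2 = (-417, -217, 699)
Ratio at component: -217 / 49 = -4.42857

-4.42857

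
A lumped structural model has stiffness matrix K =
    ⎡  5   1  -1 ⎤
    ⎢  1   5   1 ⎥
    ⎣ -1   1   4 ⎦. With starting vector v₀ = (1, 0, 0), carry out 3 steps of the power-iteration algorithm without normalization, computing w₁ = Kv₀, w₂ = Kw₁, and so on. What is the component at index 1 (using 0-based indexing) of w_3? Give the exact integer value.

w1 = Kv₀ = (5, 1, -1)
w2 = Kw1 = (27, 9, -8)
w3 = Kw2 = (152, 64, -50)
The requested component of w3 is 64.

64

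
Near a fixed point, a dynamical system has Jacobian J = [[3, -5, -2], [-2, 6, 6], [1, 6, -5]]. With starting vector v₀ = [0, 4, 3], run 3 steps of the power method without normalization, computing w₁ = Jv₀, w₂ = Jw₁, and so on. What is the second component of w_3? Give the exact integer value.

3846

w1 = Jv₀ = (-26, 42, 9)
w2 = Jw1 = (-306, 358, 181)
w3 = Jw2 = (-3070, 3846, 937)
The requested component of w3 is 3846.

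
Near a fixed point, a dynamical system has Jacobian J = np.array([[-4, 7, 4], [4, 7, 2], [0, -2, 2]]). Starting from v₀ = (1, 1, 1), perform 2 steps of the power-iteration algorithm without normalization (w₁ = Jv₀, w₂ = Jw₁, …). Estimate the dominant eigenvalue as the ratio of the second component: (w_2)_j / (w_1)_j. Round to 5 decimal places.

w1 = Jv₀ = (7, 13, 0)
w2 = Jw1 = (63, 119, -26)
Ratio at component: 119 / 13 = 9.15385

λ ≈ 9.15385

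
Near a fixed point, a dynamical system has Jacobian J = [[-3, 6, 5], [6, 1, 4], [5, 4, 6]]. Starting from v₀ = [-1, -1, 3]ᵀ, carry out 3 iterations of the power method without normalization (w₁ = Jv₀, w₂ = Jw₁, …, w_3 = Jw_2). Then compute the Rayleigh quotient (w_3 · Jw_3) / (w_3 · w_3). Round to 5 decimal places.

w1 = Jv₀ = (12, 5, 9)
w2 = Jw1 = (39, 113, 134)
w3 = Jw2 = (1231, 883, 1451)
Jw3 = (8860, 14073, 18393)
w3·Jw3 = 1231·8860 + 883·14073 + 1451·18393 = 50021362; w3·w3 = 1231·1231 + 883·883 + 1451·1451 = 4400451
λ ≈ 50021362/4400451 = 11.36733

λ ≈ 11.36733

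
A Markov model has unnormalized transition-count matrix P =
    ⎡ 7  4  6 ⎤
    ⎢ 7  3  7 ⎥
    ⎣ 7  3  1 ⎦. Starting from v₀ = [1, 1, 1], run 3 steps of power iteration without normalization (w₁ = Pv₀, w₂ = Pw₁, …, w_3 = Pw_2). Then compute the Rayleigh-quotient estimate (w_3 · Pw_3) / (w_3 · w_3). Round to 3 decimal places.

w1 = Pv₀ = (7·1 + 4·1 + 6·1; 7·1 + 3·1 + 7·1; 7·1 + 3·1 + 1·1) = (17, 17, 11)
w2 = Pw1 = (7·17 + 4·17 + 6·11; 7·17 + 3·17 + 7·11; 7·17 + 3·17 + 1·11) = (253, 247, 181)
w3 = Pw2 = (3845, 3779, 2693)
Pw3 = (58189, 57103, 40945)
w3·Pw3 = 3845·58189 + 3779·57103 + 2693·40945 = 549793827; w3·w3 = 3845·3845 + 3779·3779 + 2693·2693 = 36317115
λ ≈ 549793827/36317115 = 15.139

λ ≈ 15.139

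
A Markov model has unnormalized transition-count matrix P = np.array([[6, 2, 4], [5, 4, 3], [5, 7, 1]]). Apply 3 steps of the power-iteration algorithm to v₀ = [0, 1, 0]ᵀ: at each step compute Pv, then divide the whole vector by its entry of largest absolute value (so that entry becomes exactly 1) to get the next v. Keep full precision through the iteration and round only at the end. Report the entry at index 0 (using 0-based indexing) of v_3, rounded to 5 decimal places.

Pv0 = (2.000000, 4.000000, 7.000000); divide by 7.000000 → v1 = (0.285714, 0.571429, 1.000000)
Pv1 = (6.857143, 6.714286, 6.428571); divide by 6.857143 → v2 = (1.000000, 0.979167, 0.937500)
Pv2 = (11.708333, 11.729167, 12.791667); divide by 12.791667 → v3 = (0.915309, 0.916938, 1.000000)
Requested entry of v3: 562/614 = 0.91531

0.91531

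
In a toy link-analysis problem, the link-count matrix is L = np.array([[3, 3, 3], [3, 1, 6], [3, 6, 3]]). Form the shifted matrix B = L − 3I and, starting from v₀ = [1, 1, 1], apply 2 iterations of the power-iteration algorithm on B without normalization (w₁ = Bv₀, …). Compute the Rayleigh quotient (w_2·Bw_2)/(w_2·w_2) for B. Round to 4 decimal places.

B = L − 3I has rows (0, 3, 3); (3, -2, 6); (3, 6, 0)
w1 = Bv₀ = (6, 7, 9)
w2 = Bw1 = (48, 58, 60)
Bw2 = (354, 388, 492)
w2·Bw2 = 69016; w2·w2 = 9268; μ ≈ 69016/9268 = 7.4467

7.4467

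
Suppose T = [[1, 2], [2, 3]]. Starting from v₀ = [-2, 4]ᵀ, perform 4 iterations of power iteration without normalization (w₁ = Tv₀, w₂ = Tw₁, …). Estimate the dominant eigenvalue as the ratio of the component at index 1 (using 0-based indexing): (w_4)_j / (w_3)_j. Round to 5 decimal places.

w1 = Tv₀ = (1·(-2) + 2·4; 2·(-2) + 3·4) = (6, 8)
w2 = Tw1 = (1·6 + 2·8; 2·6 + 3·8) = (22, 36)
w3 = Tw2 = (94, 152)
w4 = Tw3 = (398, 644)
Ratio at component: 644 / 152 = 4.23684

4.23684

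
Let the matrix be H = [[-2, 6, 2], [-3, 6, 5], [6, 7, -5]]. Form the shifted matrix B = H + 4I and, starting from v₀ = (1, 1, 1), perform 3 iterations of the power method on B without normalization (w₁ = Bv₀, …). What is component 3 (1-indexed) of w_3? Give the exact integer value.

B = H + 4I has rows (2, 6, 2); (-3, 10, 5); (6, 7, -1)
w1 = Bv₀ = (2·1 + 6·1 + 2·1; (-3)·1 + 10·1 + 5·1; 6·1 + 7·1 + (-1)·1) = (10, 12, 12)
w2 = Bw1 = (2·10 + 6·12 + 2·12; (-3)·10 + 10·12 + 5·12; 6·10 + 7·12 + (-1)·12) = (116, 150, 132)
w3 = Bw2 = (1396, 1812, 1614)
Requested component of w3: 1614

1614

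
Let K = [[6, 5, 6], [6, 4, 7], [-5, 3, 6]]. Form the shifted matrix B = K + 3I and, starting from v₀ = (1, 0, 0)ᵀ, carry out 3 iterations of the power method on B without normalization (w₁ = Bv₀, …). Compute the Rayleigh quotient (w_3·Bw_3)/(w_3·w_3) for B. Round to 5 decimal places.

B = K + 3I has rows (9, 5, 6); (6, 7, 7); (-5, 3, 9)
w1 = Bv₀ = (9, 6, -5)
w2 = Bw1 = (81, 61, -72)
w3 = Bw2 = (602, 409, -870)
Bw3 = (2243, 385, -9613)
w3·Bw3 = 9871061; w3·w3 = 1286585; μ ≈ 9871061/1286585 = 7.67230

μ ≈ 7.67230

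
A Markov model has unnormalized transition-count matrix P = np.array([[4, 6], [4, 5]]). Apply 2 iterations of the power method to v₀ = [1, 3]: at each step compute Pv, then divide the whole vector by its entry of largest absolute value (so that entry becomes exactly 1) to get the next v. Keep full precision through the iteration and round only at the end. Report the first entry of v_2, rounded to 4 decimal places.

1.0000

Pv0 = (22.00000, 19.00000); divide by 22.00000 → v1 = (1.00000, 0.86364)
Pv1 = (9.18182, 8.31818); divide by 9.18182 → v2 = (1.00000, 0.90594)
Requested entry of v2: 202/202 = 1.0000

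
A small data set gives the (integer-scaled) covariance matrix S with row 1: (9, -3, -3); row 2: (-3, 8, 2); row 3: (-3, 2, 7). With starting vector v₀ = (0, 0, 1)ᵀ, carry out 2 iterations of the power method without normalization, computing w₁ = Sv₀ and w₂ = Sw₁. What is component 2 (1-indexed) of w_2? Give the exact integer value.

39

w1 = Sv₀ = (9·0 + (-3)·0 + (-3)·1; (-3)·0 + 8·0 + 2·1; (-3)·0 + 2·0 + 7·1) = (-3, 2, 7)
w2 = Sw1 = (9·(-3) + (-3)·2 + (-3)·7; (-3)·(-3) + 8·2 + 2·7; (-3)·(-3) + 2·2 + 7·7) = (-54, 39, 62)
The requested component of w2 is 39.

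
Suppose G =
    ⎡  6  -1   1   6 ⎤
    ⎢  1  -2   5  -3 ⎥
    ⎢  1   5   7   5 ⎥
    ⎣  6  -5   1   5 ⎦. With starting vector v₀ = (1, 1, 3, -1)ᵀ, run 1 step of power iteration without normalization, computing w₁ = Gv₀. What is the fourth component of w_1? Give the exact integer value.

-1

w1 = Gv₀ = (6·1 + (-1)·1 + 1·3 + 6·(-1); 1·1 + (-2)·1 + 5·3 + (-3)·(-1); 1·1 + 5·1 + 7·3 + 5·(-1); 6·1 + (-5)·1 + 1·3 + 5·(-1)) = (2, 17, 22, -1)
The requested component of w1 is -1.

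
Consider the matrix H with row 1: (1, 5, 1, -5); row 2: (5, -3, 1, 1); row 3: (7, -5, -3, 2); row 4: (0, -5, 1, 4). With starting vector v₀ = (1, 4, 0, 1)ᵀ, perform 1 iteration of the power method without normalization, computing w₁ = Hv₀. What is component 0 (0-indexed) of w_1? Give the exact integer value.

w1 = Hv₀ = (1·1 + 5·4 + 1·0 + (-5)·1; 5·1 + (-3)·4 + 1·0 + 1·1; 7·1 + (-5)·4 + (-3)·0 + 2·1; 0·1 + (-5)·4 + 1·0 + 4·1) = (16, -6, -11, -16)
The requested component of w1 is 16.

16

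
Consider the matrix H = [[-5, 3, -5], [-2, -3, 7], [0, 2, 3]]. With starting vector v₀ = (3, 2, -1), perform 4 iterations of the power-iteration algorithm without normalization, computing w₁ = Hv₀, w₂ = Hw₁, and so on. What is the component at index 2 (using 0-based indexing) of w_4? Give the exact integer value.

-637

w1 = Hv₀ = ((-5)·3 + 3·2 + (-5)·(-1); (-2)·3 + (-3)·2 + 7·(-1); 0·3 + 2·2 + 3·(-1)) = (-4, -19, 1)
w2 = Hw1 = ((-5)·(-4) + 3·(-19) + (-5)·1; (-2)·(-4) + (-3)·(-19) + 7·1; 0·(-4) + 2·(-19) + 3·1) = (-42, 72, -35)
w3 = Hw2 = (601, -377, 39)
w4 = Hw3 = (-4331, 202, -637)
The requested component of w4 is -637.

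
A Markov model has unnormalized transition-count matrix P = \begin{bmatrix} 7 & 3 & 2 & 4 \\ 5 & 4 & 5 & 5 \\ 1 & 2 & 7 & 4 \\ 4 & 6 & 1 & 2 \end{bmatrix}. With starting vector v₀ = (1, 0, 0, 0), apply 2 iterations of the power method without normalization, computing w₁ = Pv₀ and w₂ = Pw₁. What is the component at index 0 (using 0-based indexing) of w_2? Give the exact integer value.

82

w1 = Pv₀ = (7, 5, 1, 4)
w2 = Pw1 = (82, 80, 40, 67)
The requested component of w2 is 82.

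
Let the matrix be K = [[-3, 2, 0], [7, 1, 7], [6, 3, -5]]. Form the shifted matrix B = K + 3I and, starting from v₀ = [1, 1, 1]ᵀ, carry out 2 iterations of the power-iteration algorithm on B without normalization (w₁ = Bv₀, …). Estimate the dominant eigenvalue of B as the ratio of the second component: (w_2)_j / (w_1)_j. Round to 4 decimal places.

B = K + 3I has rows (0, 2, 0); (7, 4, 7); (6, 3, -2)
w1 = Bv₀ = (2, 18, 7)
w2 = Bw1 = (36, 135, 52)
Ratio: 135/18 = 7.5000

μ ≈ 7.5000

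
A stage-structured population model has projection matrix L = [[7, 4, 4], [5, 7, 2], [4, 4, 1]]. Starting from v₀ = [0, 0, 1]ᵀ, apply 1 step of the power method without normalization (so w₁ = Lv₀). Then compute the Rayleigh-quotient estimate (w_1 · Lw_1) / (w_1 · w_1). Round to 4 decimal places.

w1 = Lv₀ = (4, 2, 1)
Lw1 = (40, 36, 25)
w1·Lw1 = 4·40 + 2·36 + 1·25 = 257; w1·w1 = 4·4 + 2·2 + 1·1 = 21
λ ≈ 257/21 = 12.2381

12.2381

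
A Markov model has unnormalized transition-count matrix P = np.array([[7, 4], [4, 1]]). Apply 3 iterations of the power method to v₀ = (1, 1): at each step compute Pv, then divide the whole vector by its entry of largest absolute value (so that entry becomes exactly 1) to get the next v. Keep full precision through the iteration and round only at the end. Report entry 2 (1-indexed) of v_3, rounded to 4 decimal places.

Pv0 = (11.00000, 5.00000); divide by 11.00000 → v1 = (1.00000, 0.45455)
Pv1 = (8.81818, 4.45455); divide by 8.81818 → v2 = (1.00000, 0.50515)
Pv2 = (9.02062, 4.50515); divide by 9.02062 → v3 = (1.00000, 0.49943)
Requested entry of v3: 437/875 = 0.4994

0.4994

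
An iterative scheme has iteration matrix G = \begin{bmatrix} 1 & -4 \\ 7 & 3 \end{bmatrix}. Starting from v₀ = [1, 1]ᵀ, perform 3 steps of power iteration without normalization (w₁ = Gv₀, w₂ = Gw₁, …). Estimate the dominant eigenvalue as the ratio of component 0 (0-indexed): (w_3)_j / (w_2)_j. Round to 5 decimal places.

λ ≈ 1.83721

w1 = Gv₀ = (1·1 + (-4)·1; 7·1 + 3·1) = (-3, 10)
w2 = Gw1 = (1·(-3) + (-4)·10; 7·(-3) + 3·10) = (-43, 9)
w3 = Gw2 = (-79, -274)
Ratio at component: -79 / -43 = 1.83721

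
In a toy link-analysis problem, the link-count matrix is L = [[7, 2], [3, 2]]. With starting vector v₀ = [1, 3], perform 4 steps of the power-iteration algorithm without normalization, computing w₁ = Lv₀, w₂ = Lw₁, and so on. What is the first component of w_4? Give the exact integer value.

7021

w1 = Lv₀ = (13, 9)
w2 = Lw1 = (109, 57)
w3 = Lw2 = (877, 441)
w4 = Lw3 = (7021, 3513)
The requested component of w4 is 7021.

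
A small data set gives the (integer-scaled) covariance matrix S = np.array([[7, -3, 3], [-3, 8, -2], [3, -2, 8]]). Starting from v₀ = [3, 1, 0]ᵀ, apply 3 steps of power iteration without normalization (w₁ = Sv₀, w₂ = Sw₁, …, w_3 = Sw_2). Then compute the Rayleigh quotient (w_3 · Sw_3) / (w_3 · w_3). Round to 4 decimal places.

12.9285

w1 = Sv₀ = (7·3 + (-3)·1 + 3·0; (-3)·3 + 8·1 + (-2)·0; 3·3 + (-2)·1 + 8·0) = (18, -1, 7)
w2 = Sw1 = (7·18 + (-3)·(-1) + 3·7; (-3)·18 + 8·(-1) + (-2)·7; 3·18 + (-2)·(-1) + 8·7) = (150, -76, 112)
w3 = Sw2 = (1614, -1282, 1498)
Sw3 = (19638, -18094, 19390)
w3·Sw3 = 1614·19638 + (-1282)·(-18094) + 1498·19390 = 83938460; w3·w3 = 1614·1614 + (-1282)·(-1282) + 1498·1498 = 6492524
λ ≈ 83938460/6492524 = 12.9285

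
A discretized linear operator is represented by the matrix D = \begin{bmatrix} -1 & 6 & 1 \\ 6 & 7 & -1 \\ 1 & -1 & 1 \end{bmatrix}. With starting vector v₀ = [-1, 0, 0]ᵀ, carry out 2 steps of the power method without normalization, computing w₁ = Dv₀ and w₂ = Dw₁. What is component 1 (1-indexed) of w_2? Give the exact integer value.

w1 = Dv₀ = (1, -6, -1)
w2 = Dw1 = (-38, -35, 6)
The requested component of w2 is -38.

-38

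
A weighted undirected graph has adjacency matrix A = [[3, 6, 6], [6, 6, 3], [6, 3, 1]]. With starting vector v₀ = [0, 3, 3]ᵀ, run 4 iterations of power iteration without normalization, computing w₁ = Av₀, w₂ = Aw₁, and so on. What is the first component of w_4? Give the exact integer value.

70488

w1 = Av₀ = (3·0 + 6·3 + 6·3; 6·0 + 6·3 + 3·3; 6·0 + 3·3 + 1·3) = (36, 27, 12)
w2 = Aw1 = (3·36 + 6·27 + 6·12; 6·36 + 6·27 + 3·12; 6·36 + 3·27 + 1·12) = (342, 414, 309)
w3 = Aw2 = (5364, 5463, 3603)
w4 = Aw3 = (70488, 75771, 52176)
The requested component of w4 is 70488.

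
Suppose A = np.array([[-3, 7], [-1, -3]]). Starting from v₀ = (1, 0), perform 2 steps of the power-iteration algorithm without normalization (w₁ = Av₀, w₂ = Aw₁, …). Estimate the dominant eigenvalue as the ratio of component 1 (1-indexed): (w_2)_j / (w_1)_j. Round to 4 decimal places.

λ ≈ -0.6667

w1 = Av₀ = (-3, -1)
w2 = Aw1 = (2, 6)
Ratio at component: 2 / -3 = -0.6667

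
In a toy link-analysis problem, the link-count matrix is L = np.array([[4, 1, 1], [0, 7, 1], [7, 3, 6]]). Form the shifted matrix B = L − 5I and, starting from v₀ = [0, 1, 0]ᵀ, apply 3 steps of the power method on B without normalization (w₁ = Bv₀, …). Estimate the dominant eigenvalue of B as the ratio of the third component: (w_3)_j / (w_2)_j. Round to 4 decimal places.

4.0625

B = L − 5I has rows (-1, 1, 1); (0, 2, 1); (7, 3, 1)
w1 = Bv₀ = (1, 2, 3)
w2 = Bw1 = (4, 7, 16)
w3 = Bw2 = (19, 30, 65)
Ratio: 65/16 = 4.0625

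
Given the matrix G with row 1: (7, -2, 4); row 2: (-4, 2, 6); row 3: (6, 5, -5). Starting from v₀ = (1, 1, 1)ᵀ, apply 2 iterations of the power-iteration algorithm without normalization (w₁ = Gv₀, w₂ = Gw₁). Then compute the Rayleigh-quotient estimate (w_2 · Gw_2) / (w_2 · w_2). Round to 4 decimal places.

w1 = Gv₀ = (7·1 + (-2)·1 + 4·1; (-4)·1 + 2·1 + 6·1; 6·1 + 5·1 + (-5)·1) = (9, 4, 6)
w2 = Gw1 = (7·9 + (-2)·4 + 4·6; (-4)·9 + 2·4 + 6·6; 6·9 + 5·4 + (-5)·6) = (79, 8, 44)
Gw2 = (713, -36, 294)
w2·Gw2 = 79·713 + 8·(-36) + 44·294 = 68975; w2·w2 = 79·79 + 8·8 + 44·44 = 8241
λ ≈ 68975/8241 = 8.3697

8.3697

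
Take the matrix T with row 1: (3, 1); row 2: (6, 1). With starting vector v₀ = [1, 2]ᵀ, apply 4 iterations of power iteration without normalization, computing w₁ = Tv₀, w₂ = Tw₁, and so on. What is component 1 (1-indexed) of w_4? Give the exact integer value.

497

w1 = Tv₀ = (3·1 + 1·2; 6·1 + 1·2) = (5, 8)
w2 = Tw1 = (3·5 + 1·8; 6·5 + 1·8) = (23, 38)
w3 = Tw2 = (107, 176)
w4 = Tw3 = (497, 818)
The requested component of w4 is 497.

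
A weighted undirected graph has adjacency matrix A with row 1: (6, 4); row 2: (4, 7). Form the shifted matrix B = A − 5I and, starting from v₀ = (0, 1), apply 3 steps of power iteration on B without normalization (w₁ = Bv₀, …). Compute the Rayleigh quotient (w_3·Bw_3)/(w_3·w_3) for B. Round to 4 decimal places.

5.4738

B = A − 5I has rows (1, 4); (4, 2)
w1 = Bv₀ = (4, 2)
w2 = Bw1 = (12, 20)
w3 = Bw2 = (92, 88)
Bw3 = (444, 544)
w3·Bw3 = 88720; w3·w3 = 16208; μ ≈ 88720/16208 = 5.4738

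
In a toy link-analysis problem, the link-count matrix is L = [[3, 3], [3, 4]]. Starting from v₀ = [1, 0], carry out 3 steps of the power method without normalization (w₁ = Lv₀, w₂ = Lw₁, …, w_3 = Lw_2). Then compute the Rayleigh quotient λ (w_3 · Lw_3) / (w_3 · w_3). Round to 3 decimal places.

w1 = Lv₀ = (3·1 + 3·0; 3·1 + 4·0) = (3, 3)
w2 = Lw1 = (3·3 + 3·3; 3·3 + 4·3) = (18, 21)
w3 = Lw2 = (117, 138)
Lw3 = (765, 903)
w3·Lw3 = 117·765 + 138·903 = 214119; w3·w3 = 117·117 + 138·138 = 32733
λ ≈ 214119/32733 = 6.541

λ ≈ 6.541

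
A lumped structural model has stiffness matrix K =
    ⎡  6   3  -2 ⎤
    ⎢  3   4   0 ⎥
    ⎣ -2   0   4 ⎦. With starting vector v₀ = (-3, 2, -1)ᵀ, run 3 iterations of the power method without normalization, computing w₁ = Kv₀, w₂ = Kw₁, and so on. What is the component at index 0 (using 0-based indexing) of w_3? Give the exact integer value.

w1 = Kv₀ = (-10, -1, 2)
w2 = Kw1 = (-67, -34, 28)
w3 = Kw2 = (-560, -337, 246)
The requested component of w3 is -560.

-560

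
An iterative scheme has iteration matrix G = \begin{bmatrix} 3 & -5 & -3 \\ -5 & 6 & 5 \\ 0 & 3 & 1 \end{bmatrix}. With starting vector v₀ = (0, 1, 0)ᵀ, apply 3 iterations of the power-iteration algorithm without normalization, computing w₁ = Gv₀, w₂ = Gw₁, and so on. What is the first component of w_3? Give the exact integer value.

w1 = Gv₀ = (3·0 + (-5)·1 + (-3)·0; (-5)·0 + 6·1 + 5·0; 0·0 + 3·1 + 1·0) = (-5, 6, 3)
w2 = Gw1 = (3·(-5) + (-5)·6 + (-3)·3; (-5)·(-5) + 6·6 + 5·3; 0·(-5) + 3·6 + 1·3) = (-54, 76, 21)
w3 = Gw2 = (-605, 831, 249)
The requested component of w3 is -605.

-605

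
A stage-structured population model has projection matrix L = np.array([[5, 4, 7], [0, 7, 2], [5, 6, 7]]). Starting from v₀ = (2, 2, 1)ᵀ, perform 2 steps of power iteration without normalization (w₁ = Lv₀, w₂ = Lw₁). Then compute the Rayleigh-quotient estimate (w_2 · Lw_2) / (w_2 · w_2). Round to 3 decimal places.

13.983

w1 = Lv₀ = (5·2 + 4·2 + 7·1; 0·2 + 7·2 + 2·1; 5·2 + 6·2 + 7·1) = (25, 16, 29)
w2 = Lw1 = (5·25 + 4·16 + 7·29; 0·25 + 7·16 + 2·29; 5·25 + 6·16 + 7·29) = (392, 170, 424)
Lw2 = (5608, 2038, 5948)
w2·Lw2 = 392·5608 + 170·2038 + 424·5948 = 5066748; w2·w2 = 392·392 + 170·170 + 424·424 = 362340
λ ≈ 5066748/362340 = 13.983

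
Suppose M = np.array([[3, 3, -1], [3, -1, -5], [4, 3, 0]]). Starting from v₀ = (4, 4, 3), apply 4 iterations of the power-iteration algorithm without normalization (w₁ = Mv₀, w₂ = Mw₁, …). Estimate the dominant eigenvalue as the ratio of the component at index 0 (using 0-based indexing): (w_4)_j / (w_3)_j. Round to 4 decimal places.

w1 = Mv₀ = (3·4 + 3·4 + (-1)·3; 3·4 + (-1)·4 + (-5)·3; 4·4 + 3·4 + 0·3) = (21, -7, 28)
w2 = Mw1 = (3·21 + 3·(-7) + (-1)·28; 3·21 + (-1)·(-7) + (-5)·28; 4·21 + 3·(-7) + 0·28) = (14, -70, 63)
w3 = Mw2 = (-231, -203, -154)
w4 = Mw3 = (-1148, 280, -1533)
Ratio at component: -1148 / -231 = 4.9697

λ ≈ 4.9697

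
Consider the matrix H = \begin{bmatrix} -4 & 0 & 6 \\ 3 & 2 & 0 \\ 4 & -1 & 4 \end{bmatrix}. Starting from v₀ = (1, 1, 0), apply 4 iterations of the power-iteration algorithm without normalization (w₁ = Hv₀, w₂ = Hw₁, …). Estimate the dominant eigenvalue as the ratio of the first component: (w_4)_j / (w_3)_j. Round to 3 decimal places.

λ ≈ -7.221

w1 = Hv₀ = (-4, 5, 3)
w2 = Hw1 = (34, -2, -9)
w3 = Hw2 = (-190, 98, 102)
w4 = Hw3 = (1372, -374, -450)
Ratio at component: 1372 / -190 = -7.221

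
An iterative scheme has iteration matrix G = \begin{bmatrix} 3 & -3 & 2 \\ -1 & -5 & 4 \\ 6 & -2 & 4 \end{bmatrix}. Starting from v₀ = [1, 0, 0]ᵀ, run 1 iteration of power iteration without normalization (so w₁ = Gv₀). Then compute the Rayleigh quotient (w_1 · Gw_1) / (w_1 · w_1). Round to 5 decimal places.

w1 = Gv₀ = (3·1 + (-3)·0 + 2·0; (-1)·1 + (-5)·0 + 4·0; 6·1 + (-2)·0 + 4·0) = (3, -1, 6)
Gw1 = (24, 26, 44)
w1·Gw1 = 3·24 + (-1)·26 + 6·44 = 310; w1·w1 = 3·3 + (-1)·(-1) + 6·6 = 46
λ ≈ 310/46 = 6.73913

λ ≈ 6.73913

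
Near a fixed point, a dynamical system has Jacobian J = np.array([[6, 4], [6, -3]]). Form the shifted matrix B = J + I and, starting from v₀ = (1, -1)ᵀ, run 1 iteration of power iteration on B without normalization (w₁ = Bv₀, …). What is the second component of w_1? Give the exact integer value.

8

B = J + I has rows (7, 4); (6, -2)
w1 = Bv₀ = (7·1 + 4·(-1); 6·1 + (-2)·(-1)) = (3, 8)
Requested component of w1: 8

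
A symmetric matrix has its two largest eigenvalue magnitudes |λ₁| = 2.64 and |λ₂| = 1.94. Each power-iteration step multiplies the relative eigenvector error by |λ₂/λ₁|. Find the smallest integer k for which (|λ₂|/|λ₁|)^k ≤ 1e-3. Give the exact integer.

|λ₂/λ₁| = 1.94/2.64 = 0.73485
Need k ≥ ln(1e-3) / ln(0.73485) = -6.9078 / -0.3081 ≈ 22.421
Smallest integer k satisfying the bound: 23

23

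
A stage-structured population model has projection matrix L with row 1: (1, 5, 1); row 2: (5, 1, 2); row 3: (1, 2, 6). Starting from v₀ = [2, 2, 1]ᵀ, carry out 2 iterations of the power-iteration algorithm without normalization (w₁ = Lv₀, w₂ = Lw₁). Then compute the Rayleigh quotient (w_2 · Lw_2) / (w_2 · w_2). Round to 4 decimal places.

8.0895

w1 = Lv₀ = (1·2 + 5·2 + 1·1; 5·2 + 1·2 + 2·1; 1·2 + 2·2 + 6·1) = (13, 14, 12)
w2 = Lw1 = (1·13 + 5·14 + 1·12; 5·13 + 1·14 + 2·12; 1·13 + 2·14 + 6·12) = (95, 103, 113)
Lw2 = (723, 804, 979)
w2·Lw2 = 95·723 + 103·804 + 113·979 = 262124; w2·w2 = 95·95 + 103·103 + 113·113 = 32403
λ ≈ 262124/32403 = 8.0895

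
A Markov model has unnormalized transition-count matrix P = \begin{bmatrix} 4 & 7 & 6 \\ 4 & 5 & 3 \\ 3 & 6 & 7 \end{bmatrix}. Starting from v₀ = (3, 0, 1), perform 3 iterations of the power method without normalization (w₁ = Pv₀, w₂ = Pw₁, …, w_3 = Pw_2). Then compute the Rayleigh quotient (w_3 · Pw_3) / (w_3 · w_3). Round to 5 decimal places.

14.65377

w1 = Pv₀ = (18, 15, 16)
w2 = Pw1 = (273, 195, 256)
w3 = Pw2 = (3993, 2835, 3781)
Pw3 = (58503, 41490, 55456)
w3·Pw3 = 3993·58503 + 2835·41490 + 3781·55456 = 560905765; w3·w3 = 3993·3993 + 2835·2835 + 3781·3781 = 38277235
λ ≈ 560905765/38277235 = 14.65377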